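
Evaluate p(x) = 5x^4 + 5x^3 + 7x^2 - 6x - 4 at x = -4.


Using direct substitution:
  5 * (-4)^4 = 1280
  5 * (-4)^3 = -320
  7 * (-4)^2 = 112
  -6 * (-4)^1 = 24
  constant: -4
Sum = 1280 - 320 + 112 + 24 - 4 = 1092


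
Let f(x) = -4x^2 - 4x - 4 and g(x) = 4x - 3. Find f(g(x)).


Substitute g(x) into f:
f(g(x)) = -4*(4x - 3)^2 + (-4)*(4x - 3) + (-4)
(4x - 3)^2 = 16x^2 - 24x + 9
Expand and combine: -64x^2 + 80x - 28


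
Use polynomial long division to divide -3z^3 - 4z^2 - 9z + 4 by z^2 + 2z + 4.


(-3z^3 - 4z^2 - 9z + 4) / (z^2 + 2z + 4)
Step 1: -3z * (z^2 + 2z + 4) = -3z^3 - 6z^2 - 12z; subtract.
Step 2: 2 * (z^2 + 2z + 4) = 2z^2 + 4z + 8; subtract.
Quotient: -3z + 2, Remainder: -z - 4


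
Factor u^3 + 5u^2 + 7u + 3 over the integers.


Try integer roots (divisors of 3). u=-3: p(-3)=0.
Divide out (u + 3): quotient is u^2 + 2u + 1.
Factor the quadratic: (u + 1)(u + 1)
Result: (u + 3)(u + 1)(u + 1)


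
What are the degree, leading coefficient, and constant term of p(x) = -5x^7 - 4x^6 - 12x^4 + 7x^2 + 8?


Highest power of x is 7, with coefficient -5. Constant term is 8.
Degree = 7, leading coefficient = -5, constant term = 8


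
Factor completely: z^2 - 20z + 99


Roots satisfy r1 + r2 = -b/a = 20 and r1*r2 = c/a = 99.
So r1 = 9, r2 = 11.
z^2 - 20z + 99 = (z - r1)(z - r2) = (z - 9)(z - 11)


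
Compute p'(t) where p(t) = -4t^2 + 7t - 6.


Apply the power rule term by term:
  d/dt(-4t^2) = -8t
  d/dt(7t) = 7
  d/dt(-6) = 0
p'(t) = -8t + 7


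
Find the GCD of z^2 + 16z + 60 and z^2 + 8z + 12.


Factor each:
  z^2 + 16z + 60 = (z + 6)(z + 10)
  z^2 + 8z + 12 = (z + 6)(z + 2)
Common monic factor: z + 6


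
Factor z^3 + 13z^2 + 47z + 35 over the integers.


Try integer roots (divisors of 35). z=-7: p(-7)=0.
Divide out (z + 7): quotient is z^2 + 6z + 5.
Factor the quadratic: (z + 5)(z + 1)
Result: (z + 7)(z + 5)(z + 1)


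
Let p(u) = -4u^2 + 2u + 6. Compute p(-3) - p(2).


p(-3) = -36
p(2) = -6
p(-3) - p(2) = -36 + 6 = -30


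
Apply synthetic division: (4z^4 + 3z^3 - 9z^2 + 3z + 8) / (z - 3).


Synthetic division with c = 3. Coefficients: 4, 3, -9, 3, 8
Bring down 4.
  4 * 3 = 12; 12 + 3 = 15
  15 * 3 = 45; 45 - 9 = 36
  36 * 3 = 108; 108 + 3 = 111
  111 * 3 = 333; 333 + 8 = 341
Quotient: 4z^3 + 15z^2 + 36z + 111, Remainder: 341


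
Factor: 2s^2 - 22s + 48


Roots satisfy r1 + r2 = -b/a = 11 and r1*r2 = c/a = 24.
So r1 = 8, r2 = 3.
2s^2 - 22s + 48 = 2(s - r1)(s - r2) = 2(s - 8)(s - 3)


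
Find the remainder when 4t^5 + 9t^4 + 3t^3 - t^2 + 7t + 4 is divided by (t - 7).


By the Remainder Theorem, the remainder equals p(7):
  4*(7)^5 = 67228
  9*(7)^4 = 21609
  3*(7)^3 = 1029
  -1*(7)^2 = -49
  7*(7)^1 = 49
  constant: 4
Sum: 67228 + 21609 + 1029 - 49 + 49 + 4 = 89870


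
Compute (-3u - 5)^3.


Expand (-3u - 5)^3 by repeated multiplication:
  (-3u - 5)^2 = 9u^2 + 30u + 25
= -27u^3 - 135u^2 - 225u - 125


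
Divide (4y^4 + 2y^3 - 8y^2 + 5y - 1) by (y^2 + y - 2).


(4y^4 + 2y^3 - 8y^2 + 5y - 1) / (y^2 + y - 2)
Step 1: 4y^2 * (y^2 + y - 2) = 4y^4 + 4y^3 - 8y^2; subtract.
Step 2: -2y * (y^2 + y - 2) = -2y^3 - 2y^2 + 4y; subtract.
Step 3: 2 * (y^2 + y - 2) = 2y^2 + 2y - 4; subtract.
Quotient: 4y^2 - 2y + 2, Remainder: -y + 3


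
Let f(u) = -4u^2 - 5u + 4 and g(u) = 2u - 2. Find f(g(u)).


Substitute g(u) into f:
f(g(u)) = -4*(2u - 2)^2 + (-5)*(2u - 2) + 4
(2u - 2)^2 = 4u^2 - 8u + 4
Expand and combine: -16u^2 + 22u - 2


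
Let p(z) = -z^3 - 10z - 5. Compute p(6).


Using direct substitution:
  -1 * (6)^3 = -216
  0 * (6)^2 = 0
  -10 * (6)^1 = -60
  constant: -5
Sum = -216 + 0 - 60 - 5 = -281


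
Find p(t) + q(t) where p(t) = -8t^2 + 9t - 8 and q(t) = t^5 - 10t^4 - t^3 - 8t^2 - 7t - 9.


Align terms by degree and add:
  -8t^2 + 9t - 8
+ t^5 - 10t^4 - t^3 - 8t^2 - 7t - 9
= t^5 - 10t^4 - t^3 - 16t^2 + 2t - 17


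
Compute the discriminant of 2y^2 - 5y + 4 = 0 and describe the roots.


D = b^2 - 4ac = (-5)^2 - 4(2)(4) = 25 - 32 = -7
Since D < 0: two complex conjugate roots (no real roots)


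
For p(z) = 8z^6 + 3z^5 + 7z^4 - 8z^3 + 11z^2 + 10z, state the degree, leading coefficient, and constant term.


Highest power of z is 6, with coefficient 8. Constant term is 0.
Degree = 6, leading coefficient = 8, constant term = 0


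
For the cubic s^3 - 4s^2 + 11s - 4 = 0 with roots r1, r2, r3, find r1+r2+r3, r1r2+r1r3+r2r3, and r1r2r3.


Monic cubic s^3+bs^2+cs+d=0: sum=-b, pairwise sum=c, product=-d.
b=-4, c=11, d=-4
r1+r2+r3 = 4
r1r2+r1r3+r2r3 = 11
r1r2r3 = 4


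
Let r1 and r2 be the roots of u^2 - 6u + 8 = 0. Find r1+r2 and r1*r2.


For au^2+bu+c=0: sum = -b/a, product = c/a.
a=1, b=-6, c=8
Sum = -(-6)/1 = 6
Product = (8)/1 = 8


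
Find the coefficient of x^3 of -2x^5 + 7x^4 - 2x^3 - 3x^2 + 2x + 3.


Read off the coefficient of x^3: -2


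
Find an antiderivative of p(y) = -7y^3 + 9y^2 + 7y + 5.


Reverse power rule on each term:
  ∫ -7y^3 dy = -(7/4)y^4
  ∫ 9y^2 dy = 3y^3
  ∫ 7y dy = (7/2)y^2
  ∫ 5 dy = 5y
F(y) = -(7/4)y^4 + 3y^3 + (7/2)y^2 + 5y + C


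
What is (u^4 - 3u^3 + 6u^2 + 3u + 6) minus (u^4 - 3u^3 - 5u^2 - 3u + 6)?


Distribute the minus sign:
  (u^4 - 3u^3 + 6u^2 + 3u + 6)
- (u^4 - 3u^3 - 5u^2 - 3u + 6)
Negate second polynomial: -u^4 + 3u^3 + 5u^2 + 3u - 6
Add: 11u^2 + 6u


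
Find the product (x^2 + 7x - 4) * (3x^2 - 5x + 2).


Distribute each term of the first polynomial:
  (x^2)(3x^2 - 5x + 2) = 3x^4 - 5x^3 + 2x^2
  (7x)(3x^2 - 5x + 2) = 21x^3 - 35x^2 + 14x
  (-4)(3x^2 - 5x + 2) = -12x^2 + 20x - 8
Sum: 3x^4 + 16x^3 - 45x^2 + 34x - 8


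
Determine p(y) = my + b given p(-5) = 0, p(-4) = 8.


p(y) = my + b. Using p(-5)=0, p(-4)=8:
m = (0 - 8)/(-5 + 4) = -8/-1 = 8
b = 0 - m*(-5) = 0 + 40 = 40
p(y) = 8y + 40


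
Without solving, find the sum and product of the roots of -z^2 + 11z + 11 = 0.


For az^2+bz+c=0: sum = -b/a, product = c/a.
a=-1, b=11, c=11
Sum = -(11)/-1 = 11
Product = (11)/-1 = -11


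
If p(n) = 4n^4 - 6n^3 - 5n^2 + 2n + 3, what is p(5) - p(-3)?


p(5) = 1638
p(-3) = 438
p(5) - p(-3) = 1638 - 438 = 1200


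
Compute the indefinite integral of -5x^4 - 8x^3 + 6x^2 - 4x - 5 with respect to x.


Reverse power rule on each term:
  ∫ -5x^4 dx = -x^5
  ∫ -8x^3 dx = -2x^4
  ∫ 6x^2 dx = 2x^3
  ∫ -4x dx = -2x^2
  ∫ -5 dx = -5x
F(x) = -x^5 - 2x^4 + 2x^3 - 2x^2 - 5x + C


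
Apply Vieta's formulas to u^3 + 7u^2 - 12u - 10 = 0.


Monic cubic u^3+bu^2+cu+d=0: sum=-b, pairwise sum=c, product=-d.
b=7, c=-12, d=-10
r1+r2+r3 = -7
r1r2+r1r3+r2r3 = -12
r1r2r3 = 10


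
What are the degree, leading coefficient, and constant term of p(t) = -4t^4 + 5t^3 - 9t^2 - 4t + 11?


Highest power of t is 4, with coefficient -4. Constant term is 11.
Degree = 4, leading coefficient = -4, constant term = 11


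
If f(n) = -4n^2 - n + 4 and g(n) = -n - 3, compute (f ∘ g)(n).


Substitute g(n) into f:
f(g(n)) = -4*(-n - 3)^2 + (-1)*(-n - 3) + 4
(-n - 3)^2 = n^2 + 6n + 9
Expand and combine: -4n^2 - 23n - 29


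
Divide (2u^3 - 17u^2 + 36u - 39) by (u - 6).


(2u^3 - 17u^2 + 36u - 39) / (u - 6)
Step 1: 2u^2 * (u - 6) = 2u^3 - 12u^2; subtract.
Step 2: -5u * (u - 6) = -5u^2 + 30u; subtract.
Step 3: 6 * (u - 6) = 6u - 36; subtract.
Quotient: 2u^2 - 5u + 6, Remainder: -3


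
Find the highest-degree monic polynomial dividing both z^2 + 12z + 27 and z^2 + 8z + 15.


Factor each:
  z^2 + 12z + 27 = (z + 3)(z + 9)
  z^2 + 8z + 15 = (z + 3)(z + 5)
Common monic factor: z + 3


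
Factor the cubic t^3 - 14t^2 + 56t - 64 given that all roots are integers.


Try integer roots (divisors of -64). t=4: p(4)=0.
Divide out (t - 4): quotient is t^2 - 10t + 16.
Factor the quadratic: (t - 8)(t - 2)
Result: (t - 4)(t - 8)(t - 2)


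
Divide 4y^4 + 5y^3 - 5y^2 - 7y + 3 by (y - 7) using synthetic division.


Synthetic division with c = 7. Coefficients: 4, 5, -5, -7, 3
Bring down 4.
  4 * 7 = 28; 28 + 5 = 33
  33 * 7 = 231; 231 - 5 = 226
  226 * 7 = 1582; 1582 - 7 = 1575
  1575 * 7 = 11025; 11025 + 3 = 11028
Quotient: 4y^3 + 33y^2 + 226y + 1575, Remainder: 11028


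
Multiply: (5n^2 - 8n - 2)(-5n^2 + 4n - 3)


Distribute each term of the first polynomial:
  (5n^2)(-5n^2 + 4n - 3) = -25n^4 + 20n^3 - 15n^2
  (-8n)(-5n^2 + 4n - 3) = 40n^3 - 32n^2 + 24n
  (-2)(-5n^2 + 4n - 3) = 10n^2 - 8n + 6
Sum: -25n^4 + 60n^3 - 37n^2 + 16n + 6


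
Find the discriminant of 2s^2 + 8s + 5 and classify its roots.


D = b^2 - 4ac = (8)^2 - 4(2)(5) = 64 - 40 = 24
Since D > 0: two distinct irrational roots


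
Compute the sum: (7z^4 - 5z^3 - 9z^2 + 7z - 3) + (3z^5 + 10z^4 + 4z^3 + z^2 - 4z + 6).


Align terms by degree and add:
  7z^4 - 5z^3 - 9z^2 + 7z - 3
+ 3z^5 + 10z^4 + 4z^3 + z^2 - 4z + 6
= 3z^5 + 17z^4 - z^3 - 8z^2 + 3z + 3


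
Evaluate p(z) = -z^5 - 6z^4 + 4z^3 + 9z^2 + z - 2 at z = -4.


Using direct substitution:
  -1 * (-4)^5 = 1024
  -6 * (-4)^4 = -1536
  4 * (-4)^3 = -256
  9 * (-4)^2 = 144
  1 * (-4)^1 = -4
  constant: -2
Sum = 1024 - 1536 - 256 + 144 - 4 - 2 = -630


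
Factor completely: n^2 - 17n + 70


Roots satisfy r1 + r2 = -b/a = 17 and r1*r2 = c/a = 70.
So r1 = 10, r2 = 7.
n^2 - 17n + 70 = (n - r1)(n - r2) = (n - 10)(n - 7)


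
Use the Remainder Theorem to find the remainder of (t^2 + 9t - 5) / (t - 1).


By the Remainder Theorem, the remainder equals p(1):
  1*(1)^2 = 1
  9*(1)^1 = 9
  constant: -5
Sum: 1 + 9 - 5 = 5


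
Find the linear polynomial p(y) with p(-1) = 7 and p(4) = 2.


p(y) = my + b. Using p(-1)=7, p(4)=2:
m = (7 - 2)/(-1 - 4) = 5/-5 = -1
b = 7 - m*(-1) = 7 - 1 = 6
p(y) = -y + 6


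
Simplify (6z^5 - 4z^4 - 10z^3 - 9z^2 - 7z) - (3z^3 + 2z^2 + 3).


Distribute the minus sign:
  (6z^5 - 4z^4 - 10z^3 - 9z^2 - 7z)
- (3z^3 + 2z^2 + 3)
Negate second polynomial: -3z^3 - 2z^2 - 3
Add: 6z^5 - 4z^4 - 13z^3 - 11z^2 - 7z - 3


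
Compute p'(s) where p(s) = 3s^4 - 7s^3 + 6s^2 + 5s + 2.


Apply the power rule term by term:
  d/ds(3s^4) = 12s^3
  d/ds(-7s^3) = -21s^2
  d/ds(6s^2) = 12s
  d/ds(5s) = 5
  d/ds(2) = 0
p'(s) = 12s^3 - 21s^2 + 12s + 5


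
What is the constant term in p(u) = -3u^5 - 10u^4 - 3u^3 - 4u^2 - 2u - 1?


Read off the constant term: -1


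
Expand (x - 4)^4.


Expand (x - 4)^4 by repeated multiplication:
  (x - 4)^2 = x^2 - 8x + 16
  (x - 4)^3 = x^3 - 12x^2 + 48x - 64
= x^4 - 16x^3 + 96x^2 - 256x + 256


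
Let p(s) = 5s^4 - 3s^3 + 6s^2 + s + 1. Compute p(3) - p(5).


p(3) = 382
p(5) = 2906
p(3) - p(5) = 382 - 2906 = -2524


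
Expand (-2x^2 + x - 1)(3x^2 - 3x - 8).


Distribute each term of the first polynomial:
  (-2x^2)(3x^2 - 3x - 8) = -6x^4 + 6x^3 + 16x^2
  (x)(3x^2 - 3x - 8) = 3x^3 - 3x^2 - 8x
  (-1)(3x^2 - 3x - 8) = -3x^2 + 3x + 8
Sum: -6x^4 + 9x^3 + 10x^2 - 5x + 8


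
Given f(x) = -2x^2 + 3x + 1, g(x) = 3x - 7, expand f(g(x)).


Substitute g(x) into f:
f(g(x)) = -2*(3x - 7)^2 + 3*(3x - 7) + 1
(3x - 7)^2 = 9x^2 - 42x + 49
Expand and combine: -18x^2 + 93x - 118


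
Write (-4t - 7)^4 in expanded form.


Expand (-4t - 7)^4 by repeated multiplication:
  (-4t - 7)^2 = 16t^2 + 56t + 49
  (-4t - 7)^3 = -64t^3 - 336t^2 - 588t - 343
= 256t^4 + 1792t^3 + 4704t^2 + 5488t + 2401


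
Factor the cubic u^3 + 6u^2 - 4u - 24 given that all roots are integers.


Try integer roots (divisors of -24). u=-2: p(-2)=0.
Divide out (u + 2): quotient is u^2 + 4u - 12.
Factor the quadratic: (u - 2)(u + 6)
Result: (u + 2)(u - 2)(u + 6)


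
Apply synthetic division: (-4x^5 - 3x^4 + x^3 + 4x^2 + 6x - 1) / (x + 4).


Synthetic division with c = -4. Coefficients: -4, -3, 1, 4, 6, -1
Bring down -4.
  -4 * -4 = 16; 16 - 3 = 13
  13 * -4 = -52; -52 + 1 = -51
  -51 * -4 = 204; 204 + 4 = 208
  208 * -4 = -832; -832 + 6 = -826
  -826 * -4 = 3304; 3304 - 1 = 3303
Quotient: -4x^4 + 13x^3 - 51x^2 + 208x - 826, Remainder: 3303


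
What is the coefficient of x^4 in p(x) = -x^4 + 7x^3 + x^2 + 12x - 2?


Read off the coefficient of x^4: -1


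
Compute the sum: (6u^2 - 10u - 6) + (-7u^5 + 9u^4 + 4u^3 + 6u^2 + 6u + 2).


Align terms by degree and add:
  6u^2 - 10u - 6
  -7u^5 + 9u^4 + 4u^3 + 6u^2 + 6u + 2
= -7u^5 + 9u^4 + 4u^3 + 12u^2 - 4u - 4


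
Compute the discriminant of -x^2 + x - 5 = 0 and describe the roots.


D = b^2 - 4ac = (1)^2 - 4(-1)(-5) = 1 - 20 = -19
Since D < 0: two complex conjugate roots (no real roots)


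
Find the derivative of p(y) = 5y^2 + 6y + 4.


Apply the power rule term by term:
  d/dy(5y^2) = 10y
  d/dy(6y) = 6
  d/dy(4) = 0
p'(y) = 10y + 6


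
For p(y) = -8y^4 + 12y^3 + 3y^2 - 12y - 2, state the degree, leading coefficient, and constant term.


Highest power of y is 4, with coefficient -8. Constant term is -2.
Degree = 4, leading coefficient = -8, constant term = -2


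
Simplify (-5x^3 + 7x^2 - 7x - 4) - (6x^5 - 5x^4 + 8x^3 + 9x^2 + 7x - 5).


Distribute the minus sign:
  (-5x^3 + 7x^2 - 7x - 4)
- (6x^5 - 5x^4 + 8x^3 + 9x^2 + 7x - 5)
Negate second polynomial: -6x^5 + 5x^4 - 8x^3 - 9x^2 - 7x + 5
Add: -6x^5 + 5x^4 - 13x^3 - 2x^2 - 14x + 1


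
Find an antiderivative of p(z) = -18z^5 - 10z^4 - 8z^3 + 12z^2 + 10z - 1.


Reverse power rule on each term:
  ∫ -18z^5 dz = -3z^6
  ∫ -10z^4 dz = -2z^5
  ∫ -8z^3 dz = -2z^4
  ∫ 12z^2 dz = 4z^3
  ∫ 10z dz = 5z^2
  ∫ -1 dz = -z
F(z) = -3z^6 - 2z^5 - 2z^4 + 4z^3 + 5z^2 - z + C


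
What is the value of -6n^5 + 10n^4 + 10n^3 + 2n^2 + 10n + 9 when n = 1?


Using direct substitution:
  -6 * (1)^5 = -6
  10 * (1)^4 = 10
  10 * (1)^3 = 10
  2 * (1)^2 = 2
  10 * (1)^1 = 10
  constant: 9
Sum = -6 + 10 + 10 + 2 + 10 + 9 = 35


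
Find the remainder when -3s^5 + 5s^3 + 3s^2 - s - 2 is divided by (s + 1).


By the Remainder Theorem, the remainder equals p(-1):
  -3*(-1)^5 = 3
  0*(-1)^4 = 0
  5*(-1)^3 = -5
  3*(-1)^2 = 3
  -1*(-1)^1 = 1
  constant: -2
Sum: 3 + 0 - 5 + 3 + 1 - 2 = 0


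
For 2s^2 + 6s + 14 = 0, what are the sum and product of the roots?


For as^2+bs+c=0: sum = -b/a, product = c/a.
a=2, b=6, c=14
Sum = -(6)/2 = -3
Product = (14)/2 = 7


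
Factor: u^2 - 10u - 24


Roots satisfy r1 + r2 = -b/a = 10 and r1*r2 = c/a = -24.
So r1 = 12, r2 = -2.
u^2 - 10u - 24 = (u - r1)(u - r2) = (u - 12)(u + 2)


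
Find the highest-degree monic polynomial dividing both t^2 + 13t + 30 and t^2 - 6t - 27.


Factor each:
  t^2 + 13t + 30 = (t + 3)(t + 10)
  t^2 - 6t - 27 = (t + 3)(t - 9)
Common monic factor: t + 3


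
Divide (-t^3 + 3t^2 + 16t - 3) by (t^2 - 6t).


(-t^3 + 3t^2 + 16t - 3) / (t^2 - 6t)
Step 1: -t * (t^2 - 6t) = -t^3 + 6t^2; subtract.
Step 2: -3 * (t^2 - 6t) = -3t^2 + 18t; subtract.
Quotient: -t - 3, Remainder: -2t - 3


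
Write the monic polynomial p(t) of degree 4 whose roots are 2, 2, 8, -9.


p(t) = (t - 2)(t - 2)(t - 8)(t + 9)
Expand: t^4 - 3t^3 - 72t^2 + 292t - 288


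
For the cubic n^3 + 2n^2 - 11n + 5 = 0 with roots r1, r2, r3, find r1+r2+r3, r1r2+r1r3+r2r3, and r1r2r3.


Monic cubic n^3+bn^2+cn+d=0: sum=-b, pairwise sum=c, product=-d.
b=2, c=-11, d=5
r1+r2+r3 = -2
r1r2+r1r3+r2r3 = -11
r1r2r3 = -5


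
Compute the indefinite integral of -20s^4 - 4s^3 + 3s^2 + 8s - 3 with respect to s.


Reverse power rule on each term:
  ∫ -20s^4 ds = -4s^5
  ∫ -4s^3 ds = -s^4
  ∫ 3s^2 ds = s^3
  ∫ 8s ds = 4s^2
  ∫ -3 ds = -3s
F(s) = -4s^5 - s^4 + s^3 + 4s^2 - 3s + C


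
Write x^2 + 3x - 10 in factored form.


Roots satisfy r1 + r2 = -b/a = -3 and r1*r2 = c/a = -10.
So r1 = -5, r2 = 2.
x^2 + 3x - 10 = (x - r1)(x - r2) = (x + 5)(x - 2)


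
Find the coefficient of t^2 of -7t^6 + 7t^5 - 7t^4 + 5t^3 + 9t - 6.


Read off the coefficient of t^2: 0


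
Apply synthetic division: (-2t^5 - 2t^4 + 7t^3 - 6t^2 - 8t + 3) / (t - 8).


Synthetic division with c = 8. Coefficients: -2, -2, 7, -6, -8, 3
Bring down -2.
  -2 * 8 = -16; -16 - 2 = -18
  -18 * 8 = -144; -144 + 7 = -137
  -137 * 8 = -1096; -1096 - 6 = -1102
  -1102 * 8 = -8816; -8816 - 8 = -8824
  -8824 * 8 = -70592; -70592 + 3 = -70589
Quotient: -2t^4 - 18t^3 - 137t^2 - 1102t - 8824, Remainder: -70589


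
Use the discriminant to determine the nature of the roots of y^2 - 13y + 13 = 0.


D = b^2 - 4ac = (-13)^2 - 4(1)(13) = 169 - 52 = 117
Since D > 0: two distinct irrational roots


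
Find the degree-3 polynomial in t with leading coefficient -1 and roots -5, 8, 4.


p(t) = -(t + 5)(t - 8)(t - 4)
Expand: -t^3 + 7t^2 + 28t - 160


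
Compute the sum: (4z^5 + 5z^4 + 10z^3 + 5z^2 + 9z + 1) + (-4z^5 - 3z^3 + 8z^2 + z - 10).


Align terms by degree and add:
  4z^5 + 5z^4 + 10z^3 + 5z^2 + 9z + 1
  -4z^5 - 3z^3 + 8z^2 + z - 10
= 5z^4 + 7z^3 + 13z^2 + 10z - 9


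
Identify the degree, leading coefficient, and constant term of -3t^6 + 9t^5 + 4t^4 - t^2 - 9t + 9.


Highest power of t is 6, with coefficient -3. Constant term is 9.
Degree = 6, leading coefficient = -3, constant term = 9


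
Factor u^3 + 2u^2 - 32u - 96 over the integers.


Try integer roots (divisors of -96). u=6: p(6)=0.
Divide out (u - 6): quotient is u^2 + 8u + 16.
Factor the quadratic: (u + 4)(u + 4)
Result: (u - 6)(u + 4)(u + 4)


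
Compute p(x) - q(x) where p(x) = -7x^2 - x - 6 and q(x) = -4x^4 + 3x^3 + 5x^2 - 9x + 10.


Distribute the minus sign:
  (-7x^2 - x - 6)
- (-4x^4 + 3x^3 + 5x^2 - 9x + 10)
Negate second polynomial: 4x^4 - 3x^3 - 5x^2 + 9x - 10
Add: 4x^4 - 3x^3 - 12x^2 + 8x - 16


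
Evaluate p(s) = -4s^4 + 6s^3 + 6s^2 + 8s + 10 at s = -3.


Using direct substitution:
  -4 * (-3)^4 = -324
  6 * (-3)^3 = -162
  6 * (-3)^2 = 54
  8 * (-3)^1 = -24
  constant: 10
Sum = -324 - 162 + 54 - 24 + 10 = -446


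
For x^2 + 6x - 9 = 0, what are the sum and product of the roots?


For ax^2+bx+c=0: sum = -b/a, product = c/a.
a=1, b=6, c=-9
Sum = -(6)/1 = -6
Product = (-9)/1 = -9


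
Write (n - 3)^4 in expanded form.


Expand (n - 3)^4 by repeated multiplication:
  (n - 3)^2 = n^2 - 6n + 9
  (n - 3)^3 = n^3 - 9n^2 + 27n - 27
= n^4 - 12n^3 + 54n^2 - 108n + 81


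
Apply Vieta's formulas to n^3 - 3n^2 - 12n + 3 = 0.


Monic cubic n^3+bn^2+cn+d=0: sum=-b, pairwise sum=c, product=-d.
b=-3, c=-12, d=3
r1+r2+r3 = 3
r1r2+r1r3+r2r3 = -12
r1r2r3 = -3


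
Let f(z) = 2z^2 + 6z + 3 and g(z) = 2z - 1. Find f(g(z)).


Substitute g(z) into f:
f(g(z)) = 2*(2z - 1)^2 + 6*(2z - 1) + 3
(2z - 1)^2 = 4z^2 - 4z + 1
Expand and combine: 8z^2 + 4z - 1


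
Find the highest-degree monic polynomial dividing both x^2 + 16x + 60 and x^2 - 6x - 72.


Factor each:
  x^2 + 16x + 60 = (x + 6)(x + 10)
  x^2 - 6x - 72 = (x + 6)(x - 12)
Common monic factor: x + 6


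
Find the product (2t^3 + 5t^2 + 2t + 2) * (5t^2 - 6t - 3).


Distribute each term of the first polynomial:
  (2t^3)(5t^2 - 6t - 3) = 10t^5 - 12t^4 - 6t^3
  (5t^2)(5t^2 - 6t - 3) = 25t^4 - 30t^3 - 15t^2
  (2t)(5t^2 - 6t - 3) = 10t^3 - 12t^2 - 6t
  (2)(5t^2 - 6t - 3) = 10t^2 - 12t - 6
Sum: 10t^5 + 13t^4 - 26t^3 - 17t^2 - 18t - 6


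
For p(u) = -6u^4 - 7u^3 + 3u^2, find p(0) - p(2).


p(0) = 0
p(2) = -140
p(0) - p(2) = 0 + 140 = 140


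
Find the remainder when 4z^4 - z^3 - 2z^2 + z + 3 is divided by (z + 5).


By the Remainder Theorem, the remainder equals p(-5):
  4*(-5)^4 = 2500
  -1*(-5)^3 = 125
  -2*(-5)^2 = -50
  1*(-5)^1 = -5
  constant: 3
Sum: 2500 + 125 - 50 - 5 + 3 = 2573


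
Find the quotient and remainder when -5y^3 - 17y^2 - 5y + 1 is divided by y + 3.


(-5y^3 - 17y^2 - 5y + 1) / (y + 3)
Step 1: -5y^2 * (y + 3) = -5y^3 - 15y^2; subtract.
Step 2: -2y * (y + 3) = -2y^2 - 6y; subtract.
Step 3: 1 * (y + 3) = y + 3; subtract.
Quotient: -5y^2 - 2y + 1, Remainder: -2


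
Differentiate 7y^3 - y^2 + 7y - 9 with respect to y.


Apply the power rule term by term:
  d/dy(7y^3) = 21y^2
  d/dy(-y^2) = -2y
  d/dy(7y) = 7
  d/dy(-9) = 0
p'(y) = 21y^2 - 2y + 7


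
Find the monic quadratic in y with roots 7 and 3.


p(y) = (y - 7)(y - 3)
Expand: y^2 - 10y + 21


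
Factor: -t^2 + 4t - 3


Roots satisfy r1 + r2 = -b/a = 4 and r1*r2 = c/a = 3.
So r1 = 3, r2 = 1.
-t^2 + 4t - 3 = -(t - r1)(t - r2) = -(t - 3)(t - 1)


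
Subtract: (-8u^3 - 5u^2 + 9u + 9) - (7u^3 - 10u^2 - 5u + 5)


Distribute the minus sign:
  (-8u^3 - 5u^2 + 9u + 9)
- (7u^3 - 10u^2 - 5u + 5)
Negate second polynomial: -7u^3 + 10u^2 + 5u - 5
Add: -15u^3 + 5u^2 + 14u + 4


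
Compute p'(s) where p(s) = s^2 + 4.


Apply the power rule term by term:
  d/ds(s^2) = 2s
  d/ds(4) = 0
p'(s) = 2s


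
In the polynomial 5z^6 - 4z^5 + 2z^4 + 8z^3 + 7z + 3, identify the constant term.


Read off the constant term: 3


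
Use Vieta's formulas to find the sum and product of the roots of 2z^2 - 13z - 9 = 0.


For az^2+bz+c=0: sum = -b/a, product = c/a.
a=2, b=-13, c=-9
Sum = -(-13)/2 = 13/2
Product = (-9)/2 = -9/2


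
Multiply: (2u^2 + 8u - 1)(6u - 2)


Distribute each term of the first polynomial:
  (2u^2)(6u - 2) = 12u^3 - 4u^2
  (8u)(6u - 2) = 48u^2 - 16u
  (-1)(6u - 2) = -6u + 2
Sum: 12u^3 + 44u^2 - 22u + 2


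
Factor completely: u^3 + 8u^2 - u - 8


Try integer roots (divisors of -8). u=-1: p(-1)=0.
Divide out (u + 1): quotient is u^2 + 7u - 8.
Factor the quadratic: (u - 1)(u + 8)
Result: (u + 1)(u - 1)(u + 8)


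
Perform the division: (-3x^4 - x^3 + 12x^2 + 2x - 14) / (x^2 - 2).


(-3x^4 - x^3 + 12x^2 + 2x - 14) / (x^2 - 2)
Step 1: -3x^2 * (x^2 - 2) = -3x^4 + 6x^2; subtract.
Step 2: -x * (x^2 - 2) = -x^3 + 2x; subtract.
Step 3: 6 * (x^2 - 2) = 6x^2 - 12; subtract.
Quotient: -3x^2 - x + 6, Remainder: -2


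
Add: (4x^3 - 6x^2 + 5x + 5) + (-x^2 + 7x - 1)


Align terms by degree and add:
  4x^3 - 6x^2 + 5x + 5
  -x^2 + 7x - 1
= 4x^3 - 7x^2 + 12x + 4


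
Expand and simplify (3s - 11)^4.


Expand (3s - 11)^4 by repeated multiplication:
  (3s - 11)^2 = 9s^2 - 66s + 121
  (3s - 11)^3 = 27s^3 - 297s^2 + 1089s - 1331
= 81s^4 - 1188s^3 + 6534s^2 - 15972s + 14641


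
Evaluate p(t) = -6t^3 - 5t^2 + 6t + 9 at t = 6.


Using direct substitution:
  -6 * (6)^3 = -1296
  -5 * (6)^2 = -180
  6 * (6)^1 = 36
  constant: 9
Sum = -1296 - 180 + 36 + 9 = -1431


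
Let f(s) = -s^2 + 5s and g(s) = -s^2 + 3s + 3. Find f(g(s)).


Substitute g(s) into f:
f(g(s)) = -1*(-s^2 + 3s + 3)^2 + 5*(-s^2 + 3s + 3)
(-s^2 + 3s + 3)^2 = s^4 - 6s^3 + 3s^2 + 18s + 9
Expand and combine: -s^4 + 6s^3 - 8s^2 - 3s + 6


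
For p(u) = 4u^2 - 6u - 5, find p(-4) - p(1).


p(-4) = 83
p(1) = -7
p(-4) - p(1) = 83 + 7 = 90


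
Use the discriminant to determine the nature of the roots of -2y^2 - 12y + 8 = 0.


D = b^2 - 4ac = (-12)^2 - 4(-2)(8) = 144 + 64 = 208
Since D > 0: two distinct irrational roots


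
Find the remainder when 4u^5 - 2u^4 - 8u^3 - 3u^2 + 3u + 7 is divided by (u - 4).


By the Remainder Theorem, the remainder equals p(4):
  4*(4)^5 = 4096
  -2*(4)^4 = -512
  -8*(4)^3 = -512
  -3*(4)^2 = -48
  3*(4)^1 = 12
  constant: 7
Sum: 4096 - 512 - 512 - 48 + 12 + 7 = 3043


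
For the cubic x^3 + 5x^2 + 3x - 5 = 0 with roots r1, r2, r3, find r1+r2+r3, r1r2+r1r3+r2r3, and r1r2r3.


Monic cubic x^3+bx^2+cx+d=0: sum=-b, pairwise sum=c, product=-d.
b=5, c=3, d=-5
r1+r2+r3 = -5
r1r2+r1r3+r2r3 = 3
r1r2r3 = 5


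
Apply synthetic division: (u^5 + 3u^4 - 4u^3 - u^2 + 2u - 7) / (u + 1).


Synthetic division with c = -1. Coefficients: 1, 3, -4, -1, 2, -7
Bring down 1.
  1 * -1 = -1; -1 + 3 = 2
  2 * -1 = -2; -2 - 4 = -6
  -6 * -1 = 6; 6 - 1 = 5
  5 * -1 = -5; -5 + 2 = -3
  -3 * -1 = 3; 3 - 7 = -4
Quotient: u^4 + 2u^3 - 6u^2 + 5u - 3, Remainder: -4


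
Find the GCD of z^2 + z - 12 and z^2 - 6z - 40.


Factor each:
  z^2 + z - 12 = (z + 4)(z - 3)
  z^2 - 6z - 40 = (z + 4)(z - 10)
Common monic factor: z + 4


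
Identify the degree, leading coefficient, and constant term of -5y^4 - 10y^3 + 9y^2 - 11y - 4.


Highest power of y is 4, with coefficient -5. Constant term is -4.
Degree = 4, leading coefficient = -5, constant term = -4


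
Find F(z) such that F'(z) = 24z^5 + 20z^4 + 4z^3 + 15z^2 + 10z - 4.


Reverse power rule on each term:
  ∫ 24z^5 dz = 4z^6
  ∫ 20z^4 dz = 4z^5
  ∫ 4z^3 dz = z^4
  ∫ 15z^2 dz = 5z^3
  ∫ 10z dz = 5z^2
  ∫ -4 dz = -4z
F(z) = 4z^6 + 4z^5 + z^4 + 5z^3 + 5z^2 - 4z + C


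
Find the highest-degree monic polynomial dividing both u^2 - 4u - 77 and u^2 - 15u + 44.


Factor each:
  u^2 - 4u - 77 = (u - 11)(u + 7)
  u^2 - 15u + 44 = (u - 11)(u - 4)
Common monic factor: u - 11


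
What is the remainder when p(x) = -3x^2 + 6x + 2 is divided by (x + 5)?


By the Remainder Theorem, the remainder equals p(-5):
  -3*(-5)^2 = -75
  6*(-5)^1 = -30
  constant: 2
Sum: -75 - 30 + 2 = -103


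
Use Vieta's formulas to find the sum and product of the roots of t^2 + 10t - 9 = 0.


For at^2+bt+c=0: sum = -b/a, product = c/a.
a=1, b=10, c=-9
Sum = -(10)/1 = -10
Product = (-9)/1 = -9


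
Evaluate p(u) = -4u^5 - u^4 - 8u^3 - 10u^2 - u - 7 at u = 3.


Using direct substitution:
  -4 * (3)^5 = -972
  -1 * (3)^4 = -81
  -8 * (3)^3 = -216
  -10 * (3)^2 = -90
  -1 * (3)^1 = -3
  constant: -7
Sum = -972 - 81 - 216 - 90 - 3 - 7 = -1369


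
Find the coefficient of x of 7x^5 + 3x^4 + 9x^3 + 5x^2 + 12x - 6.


Read off the coefficient of x: 12


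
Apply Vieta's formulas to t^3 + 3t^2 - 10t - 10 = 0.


Monic cubic t^3+bt^2+ct+d=0: sum=-b, pairwise sum=c, product=-d.
b=3, c=-10, d=-10
r1+r2+r3 = -3
r1r2+r1r3+r2r3 = -10
r1r2r3 = 10


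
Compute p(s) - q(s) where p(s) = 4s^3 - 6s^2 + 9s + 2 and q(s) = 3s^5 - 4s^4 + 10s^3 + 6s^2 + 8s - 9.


Distribute the minus sign:
  (4s^3 - 6s^2 + 9s + 2)
- (3s^5 - 4s^4 + 10s^3 + 6s^2 + 8s - 9)
Negate second polynomial: -3s^5 + 4s^4 - 10s^3 - 6s^2 - 8s + 9
Add: -3s^5 + 4s^4 - 6s^3 - 12s^2 + s + 11


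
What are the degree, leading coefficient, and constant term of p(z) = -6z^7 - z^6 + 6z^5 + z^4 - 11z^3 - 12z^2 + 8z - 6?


Highest power of z is 7, with coefficient -6. Constant term is -6.
Degree = 7, leading coefficient = -6, constant term = -6


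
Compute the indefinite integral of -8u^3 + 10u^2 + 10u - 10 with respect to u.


Reverse power rule on each term:
  ∫ -8u^3 du = -2u^4
  ∫ 10u^2 du = (10/3)u^3
  ∫ 10u du = 5u^2
  ∫ -10 du = -10u
F(u) = -2u^4 + (10/3)u^3 + 5u^2 - 10u + C


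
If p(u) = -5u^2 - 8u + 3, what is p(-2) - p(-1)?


p(-2) = -1
p(-1) = 6
p(-2) - p(-1) = -1 - 6 = -7


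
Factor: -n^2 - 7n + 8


Roots satisfy r1 + r2 = -b/a = -7 and r1*r2 = c/a = -8.
So r1 = -8, r2 = 1.
-n^2 - 7n + 8 = -(n - r1)(n - r2) = -(n + 8)(n - 1)


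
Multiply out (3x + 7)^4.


Expand (3x + 7)^4 by repeated multiplication:
  (3x + 7)^2 = 9x^2 + 42x + 49
  (3x + 7)^3 = 27x^3 + 189x^2 + 441x + 343
= 81x^4 + 756x^3 + 2646x^2 + 4116x + 2401


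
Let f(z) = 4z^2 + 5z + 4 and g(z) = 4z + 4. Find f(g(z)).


Substitute g(z) into f:
f(g(z)) = 4*(4z + 4)^2 + 5*(4z + 4) + 4
(4z + 4)^2 = 16z^2 + 32z + 16
Expand and combine: 64z^2 + 148z + 88


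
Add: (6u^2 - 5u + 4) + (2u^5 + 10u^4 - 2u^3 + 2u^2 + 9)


Align terms by degree and add:
  6u^2 - 5u + 4
+ 2u^5 + 10u^4 - 2u^3 + 2u^2 + 9
= 2u^5 + 10u^4 - 2u^3 + 8u^2 - 5u + 13


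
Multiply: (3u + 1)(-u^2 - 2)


Distribute each term of the first polynomial:
  (3u)(-u^2 - 2) = -3u^3 - 6u
  (1)(-u^2 - 2) = -u^2 - 2
Sum: -3u^3 - u^2 - 6u - 2


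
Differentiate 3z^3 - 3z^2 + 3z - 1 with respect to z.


Apply the power rule term by term:
  d/dz(3z^3) = 9z^2
  d/dz(-3z^2) = -6z
  d/dz(3z) = 3
  d/dz(-1) = 0
p'(z) = 9z^2 - 6z + 3


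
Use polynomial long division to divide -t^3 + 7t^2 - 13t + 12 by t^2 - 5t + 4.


(-t^3 + 7t^2 - 13t + 12) / (t^2 - 5t + 4)
Step 1: -t * (t^2 - 5t + 4) = -t^3 + 5t^2 - 4t; subtract.
Step 2: 2 * (t^2 - 5t + 4) = 2t^2 - 10t + 8; subtract.
Quotient: -t + 2, Remainder: t + 4


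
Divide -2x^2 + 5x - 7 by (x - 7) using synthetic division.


Synthetic division with c = 7. Coefficients: -2, 5, -7
Bring down -2.
  -2 * 7 = -14; -14 + 5 = -9
  -9 * 7 = -63; -63 - 7 = -70
Quotient: -2x - 9, Remainder: -70


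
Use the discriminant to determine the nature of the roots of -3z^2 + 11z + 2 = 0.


D = b^2 - 4ac = (11)^2 - 4(-3)(2) = 121 + 24 = 145
Since D > 0: two distinct irrational roots


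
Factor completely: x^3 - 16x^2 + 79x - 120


Try integer roots (divisors of -120). x=8: p(8)=0.
Divide out (x - 8): quotient is x^2 - 8x + 15.
Factor the quadratic: (x - 3)(x - 5)
Result: (x - 8)(x - 3)(x - 5)


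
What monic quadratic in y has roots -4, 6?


p(y) = (y + 4)(y - 6)
Expand: y^2 - 2y - 24


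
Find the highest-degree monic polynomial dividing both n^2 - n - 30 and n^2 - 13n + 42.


Factor each:
  n^2 - n - 30 = (n - 6)(n + 5)
  n^2 - 13n + 42 = (n - 6)(n - 7)
Common monic factor: n - 6


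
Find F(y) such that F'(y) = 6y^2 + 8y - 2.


Reverse power rule on each term:
  ∫ 6y^2 dy = 2y^3
  ∫ 8y dy = 4y^2
  ∫ -2 dy = -2y
F(y) = 2y^3 + 4y^2 - 2y + C


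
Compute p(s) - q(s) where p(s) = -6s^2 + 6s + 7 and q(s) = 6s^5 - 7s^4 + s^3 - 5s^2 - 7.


Distribute the minus sign:
  (-6s^2 + 6s + 7)
- (6s^5 - 7s^4 + s^3 - 5s^2 - 7)
Negate second polynomial: -6s^5 + 7s^4 - s^3 + 5s^2 + 7
Add: -6s^5 + 7s^4 - s^3 - s^2 + 6s + 14


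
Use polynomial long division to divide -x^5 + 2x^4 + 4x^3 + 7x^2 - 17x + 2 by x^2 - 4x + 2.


(-x^5 + 2x^4 + 4x^3 + 7x^2 - 17x + 2) / (x^2 - 4x + 2)
Step 1: -x^3 * (x^2 - 4x + 2) = -x^5 + 4x^4 - 2x^3; subtract.
Step 2: -2x^2 * (x^2 - 4x + 2) = -2x^4 + 8x^3 - 4x^2; subtract.
Step 3: -2x * (x^2 - 4x + 2) = -2x^3 + 8x^2 - 4x; subtract.
Step 4: 3 * (x^2 - 4x + 2) = 3x^2 - 12x + 6; subtract.
Quotient: -x^3 - 2x^2 - 2x + 3, Remainder: -x - 4


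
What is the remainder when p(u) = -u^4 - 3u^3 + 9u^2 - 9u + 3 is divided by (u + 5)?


By the Remainder Theorem, the remainder equals p(-5):
  -1*(-5)^4 = -625
  -3*(-5)^3 = 375
  9*(-5)^2 = 225
  -9*(-5)^1 = 45
  constant: 3
Sum: -625 + 375 + 225 + 45 + 3 = 23


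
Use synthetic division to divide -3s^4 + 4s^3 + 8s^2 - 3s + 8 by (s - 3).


Synthetic division with c = 3. Coefficients: -3, 4, 8, -3, 8
Bring down -3.
  -3 * 3 = -9; -9 + 4 = -5
  -5 * 3 = -15; -15 + 8 = -7
  -7 * 3 = -21; -21 - 3 = -24
  -24 * 3 = -72; -72 + 8 = -64
Quotient: -3s^3 - 5s^2 - 7s - 24, Remainder: -64


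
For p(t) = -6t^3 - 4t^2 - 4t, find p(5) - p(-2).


p(5) = -870
p(-2) = 40
p(5) - p(-2) = -870 - 40 = -910


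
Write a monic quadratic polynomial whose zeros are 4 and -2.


p(s) = (s - 4)(s + 2)
Expand: s^2 - 2s - 8


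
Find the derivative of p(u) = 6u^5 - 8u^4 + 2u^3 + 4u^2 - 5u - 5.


Apply the power rule term by term:
  d/du(6u^5) = 30u^4
  d/du(-8u^4) = -32u^3
  d/du(2u^3) = 6u^2
  d/du(4u^2) = 8u
  d/du(-5u) = -5
  d/du(-5) = 0
p'(u) = 30u^4 - 32u^3 + 6u^2 + 8u - 5


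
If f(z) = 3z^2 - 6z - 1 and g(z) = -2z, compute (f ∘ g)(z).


Substitute g(z) into f:
f(g(z)) = 3*(-2z)^2 + (-6)*(-2z) + (-1)
(-2z)^2 = 4z^2
Expand and combine: 12z^2 + 12z - 1


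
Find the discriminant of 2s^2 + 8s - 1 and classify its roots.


D = b^2 - 4ac = (8)^2 - 4(2)(-1) = 64 + 8 = 72
Since D > 0: two distinct irrational roots


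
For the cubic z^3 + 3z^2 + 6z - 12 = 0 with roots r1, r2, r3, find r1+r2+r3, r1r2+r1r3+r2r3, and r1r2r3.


Monic cubic z^3+bz^2+cz+d=0: sum=-b, pairwise sum=c, product=-d.
b=3, c=6, d=-12
r1+r2+r3 = -3
r1r2+r1r3+r2r3 = 6
r1r2r3 = 12


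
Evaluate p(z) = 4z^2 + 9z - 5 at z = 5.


Using direct substitution:
  4 * (5)^2 = 100
  9 * (5)^1 = 45
  constant: -5
Sum = 100 + 45 - 5 = 140


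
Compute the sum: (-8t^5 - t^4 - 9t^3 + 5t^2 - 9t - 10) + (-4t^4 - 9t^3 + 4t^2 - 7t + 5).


Align terms by degree and add:
  -8t^5 - t^4 - 9t^3 + 5t^2 - 9t - 10
  -4t^4 - 9t^3 + 4t^2 - 7t + 5
= -8t^5 - 5t^4 - 18t^3 + 9t^2 - 16t - 5


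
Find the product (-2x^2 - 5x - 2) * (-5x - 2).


Distribute each term of the first polynomial:
  (-2x^2)(-5x - 2) = 10x^3 + 4x^2
  (-5x)(-5x - 2) = 25x^2 + 10x
  (-2)(-5x - 2) = 10x + 4
Sum: 10x^3 + 29x^2 + 20x + 4


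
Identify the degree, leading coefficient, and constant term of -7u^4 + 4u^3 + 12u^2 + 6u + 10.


Highest power of u is 4, with coefficient -7. Constant term is 10.
Degree = 4, leading coefficient = -7, constant term = 10


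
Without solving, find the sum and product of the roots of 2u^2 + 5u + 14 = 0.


For au^2+bu+c=0: sum = -b/a, product = c/a.
a=2, b=5, c=14
Sum = -(5)/2 = -5/2
Product = (14)/2 = 7


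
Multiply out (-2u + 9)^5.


Expand (-2u + 9)^5 by repeated multiplication:
  (-2u + 9)^2 = 4u^2 - 36u + 81
  (-2u + 9)^3 = -8u^3 + 108u^2 - 486u + 729
  (-2u + 9)^4 = 16u^4 - 288u^3 + 1944u^2 - 5832u + 6561
= -32u^5 + 720u^4 - 6480u^3 + 29160u^2 - 65610u + 59049


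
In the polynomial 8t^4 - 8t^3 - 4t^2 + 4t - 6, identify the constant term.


Read off the constant term: -6


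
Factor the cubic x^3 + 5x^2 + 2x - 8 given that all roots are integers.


Try integer roots (divisors of -8). x=1: p(1)=0.
Divide out (x - 1): quotient is x^2 + 6x + 8.
Factor the quadratic: (x + 4)(x + 2)
Result: (x - 1)(x + 4)(x + 2)


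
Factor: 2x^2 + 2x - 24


Roots satisfy r1 + r2 = -b/a = -1 and r1*r2 = c/a = -12.
So r1 = -4, r2 = 3.
2x^2 + 2x - 24 = 2(x - r1)(x - r2) = 2(x + 4)(x - 3)


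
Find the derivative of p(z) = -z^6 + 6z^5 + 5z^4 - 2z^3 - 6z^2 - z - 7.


Apply the power rule term by term:
  d/dz(-z^6) = -6z^5
  d/dz(6z^5) = 30z^4
  d/dz(5z^4) = 20z^3
  d/dz(-2z^3) = -6z^2
  d/dz(-6z^2) = -12z
  d/dz(-z) = -1
  d/dz(-7) = 0
p'(z) = -6z^5 + 30z^4 + 20z^3 - 6z^2 - 12z - 1


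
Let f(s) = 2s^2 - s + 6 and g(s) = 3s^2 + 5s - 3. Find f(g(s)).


Substitute g(s) into f:
f(g(s)) = 2*(3s^2 + 5s - 3)^2 + (-1)*(3s^2 + 5s - 3) + 6
(3s^2 + 5s - 3)^2 = 9s^4 + 30s^3 + 7s^2 - 30s + 9
Expand and combine: 18s^4 + 60s^3 + 11s^2 - 65s + 27


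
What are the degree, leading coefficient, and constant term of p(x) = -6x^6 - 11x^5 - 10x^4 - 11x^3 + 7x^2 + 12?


Highest power of x is 6, with coefficient -6. Constant term is 12.
Degree = 6, leading coefficient = -6, constant term = 12


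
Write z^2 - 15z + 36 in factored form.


Roots satisfy r1 + r2 = -b/a = 15 and r1*r2 = c/a = 36.
So r1 = 3, r2 = 12.
z^2 - 15z + 36 = (z - r1)(z - r2) = (z - 3)(z - 12)


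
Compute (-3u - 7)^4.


Expand (-3u - 7)^4 by repeated multiplication:
  (-3u - 7)^2 = 9u^2 + 42u + 49
  (-3u - 7)^3 = -27u^3 - 189u^2 - 441u - 343
= 81u^4 + 756u^3 + 2646u^2 + 4116u + 2401


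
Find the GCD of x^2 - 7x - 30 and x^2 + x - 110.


Factor each:
  x^2 - 7x - 30 = (x - 10)(x + 3)
  x^2 + x - 110 = (x - 10)(x + 11)
Common monic factor: x - 10


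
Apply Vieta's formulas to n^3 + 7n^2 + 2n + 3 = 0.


Monic cubic n^3+bn^2+cn+d=0: sum=-b, pairwise sum=c, product=-d.
b=7, c=2, d=3
r1+r2+r3 = -7
r1r2+r1r3+r2r3 = 2
r1r2r3 = -3


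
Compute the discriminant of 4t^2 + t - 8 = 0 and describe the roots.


D = b^2 - 4ac = (1)^2 - 4(4)(-8) = 1 + 128 = 129
Since D > 0: two distinct irrational roots


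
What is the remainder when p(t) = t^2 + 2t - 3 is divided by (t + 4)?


By the Remainder Theorem, the remainder equals p(-4):
  1*(-4)^2 = 16
  2*(-4)^1 = -8
  constant: -3
Sum: 16 - 8 - 3 = 5


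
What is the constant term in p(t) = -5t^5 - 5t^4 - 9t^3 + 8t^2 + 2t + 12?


Read off the constant term: 12


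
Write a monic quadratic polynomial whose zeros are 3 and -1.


p(n) = (n - 3)(n + 1)
Expand: n^2 - 2n - 3


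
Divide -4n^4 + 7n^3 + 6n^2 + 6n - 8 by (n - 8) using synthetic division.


Synthetic division with c = 8. Coefficients: -4, 7, 6, 6, -8
Bring down -4.
  -4 * 8 = -32; -32 + 7 = -25
  -25 * 8 = -200; -200 + 6 = -194
  -194 * 8 = -1552; -1552 + 6 = -1546
  -1546 * 8 = -12368; -12368 - 8 = -12376
Quotient: -4n^3 - 25n^2 - 194n - 1546, Remainder: -12376


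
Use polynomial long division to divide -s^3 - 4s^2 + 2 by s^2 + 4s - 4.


(-s^3 - 4s^2 + 2) / (s^2 + 4s - 4)
Step 1: -s * (s^2 + 4s - 4) = -s^3 - 4s^2 + 4s; subtract.
Step 2: 0 * (s^2 + 4s - 4) = 0; subtract.
Quotient: -s, Remainder: -4s + 2


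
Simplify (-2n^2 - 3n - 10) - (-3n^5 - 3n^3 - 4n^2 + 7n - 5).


Distribute the minus sign:
  (-2n^2 - 3n - 10)
- (-3n^5 - 3n^3 - 4n^2 + 7n - 5)
Negate second polynomial: 3n^5 + 3n^3 + 4n^2 - 7n + 5
Add: 3n^5 + 3n^3 + 2n^2 - 10n - 5


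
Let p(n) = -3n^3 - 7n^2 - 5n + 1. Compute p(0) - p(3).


p(0) = 1
p(3) = -158
p(0) - p(3) = 1 + 158 = 159


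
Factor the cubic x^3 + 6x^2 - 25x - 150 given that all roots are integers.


Try integer roots (divisors of -150). x=-5: p(-5)=0.
Divide out (x + 5): quotient is x^2 + x - 30.
Factor the quadratic: (x + 6)(x - 5)
Result: (x + 5)(x + 6)(x - 5)


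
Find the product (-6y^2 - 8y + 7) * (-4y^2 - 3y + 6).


Distribute each term of the first polynomial:
  (-6y^2)(-4y^2 - 3y + 6) = 24y^4 + 18y^3 - 36y^2
  (-8y)(-4y^2 - 3y + 6) = 32y^3 + 24y^2 - 48y
  (7)(-4y^2 - 3y + 6) = -28y^2 - 21y + 42
Sum: 24y^4 + 50y^3 - 40y^2 - 69y + 42


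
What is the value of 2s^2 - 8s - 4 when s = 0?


Using direct substitution:
  2 * (0)^2 = 0
  -8 * (0)^1 = 0
  constant: -4
Sum = 0 + 0 - 4 = -4


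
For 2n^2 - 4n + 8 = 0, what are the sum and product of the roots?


For an^2+bn+c=0: sum = -b/a, product = c/a.
a=2, b=-4, c=8
Sum = -(-4)/2 = 2
Product = (8)/2 = 4


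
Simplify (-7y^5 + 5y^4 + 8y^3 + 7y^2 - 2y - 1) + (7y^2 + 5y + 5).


Align terms by degree and add:
  -7y^5 + 5y^4 + 8y^3 + 7y^2 - 2y - 1
+ 7y^2 + 5y + 5
= -7y^5 + 5y^4 + 8y^3 + 14y^2 + 3y + 4


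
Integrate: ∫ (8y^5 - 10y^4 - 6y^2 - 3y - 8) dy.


Reverse power rule on each term:
  ∫ 8y^5 dy = (4/3)y^6
  ∫ -10y^4 dy = -2y^5
  ∫ -6y^2 dy = -2y^3
  ∫ -3y dy = -(3/2)y^2
  ∫ -8 dy = -8y
F(y) = (4/3)y^6 - 2y^5 - 2y^3 - (3/2)y^2 - 8y + C


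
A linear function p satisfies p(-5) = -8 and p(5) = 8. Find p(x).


p(x) = mx + b. Using p(-5)=-8, p(5)=8:
m = (-8 - 8)/(-5 - 5) = -16/-10 = 8/5
b = -8 - m*(-5) = -8 + 8 = 0
p(x) = (8/5)x


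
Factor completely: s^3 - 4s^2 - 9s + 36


Try integer roots (divisors of 36). s=4: p(4)=0.
Divide out (s - 4): quotient is s^2 - 9.
Factor the quadratic: (s - 3)(s + 3)
Result: (s - 4)(s - 3)(s + 3)


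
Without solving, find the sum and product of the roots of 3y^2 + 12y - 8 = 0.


For ay^2+by+c=0: sum = -b/a, product = c/a.
a=3, b=12, c=-8
Sum = -(12)/3 = -4
Product = (-8)/3 = -8/3


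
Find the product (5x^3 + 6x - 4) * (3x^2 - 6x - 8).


Distribute each term of the first polynomial:
  (5x^3)(3x^2 - 6x - 8) = 15x^5 - 30x^4 - 40x^3
  (6x)(3x^2 - 6x - 8) = 18x^3 - 36x^2 - 48x
  (-4)(3x^2 - 6x - 8) = -12x^2 + 24x + 32
Sum: 15x^5 - 30x^4 - 22x^3 - 48x^2 - 24x + 32


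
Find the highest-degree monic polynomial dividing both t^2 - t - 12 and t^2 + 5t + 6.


Factor each:
  t^2 - t - 12 = (t + 3)(t - 4)
  t^2 + 5t + 6 = (t + 3)(t + 2)
Common monic factor: t + 3


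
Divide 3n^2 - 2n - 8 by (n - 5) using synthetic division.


Synthetic division with c = 5. Coefficients: 3, -2, -8
Bring down 3.
  3 * 5 = 15; 15 - 2 = 13
  13 * 5 = 65; 65 - 8 = 57
Quotient: 3n + 13, Remainder: 57


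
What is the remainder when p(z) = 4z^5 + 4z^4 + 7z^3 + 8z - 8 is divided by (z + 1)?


By the Remainder Theorem, the remainder equals p(-1):
  4*(-1)^5 = -4
  4*(-1)^4 = 4
  7*(-1)^3 = -7
  0*(-1)^2 = 0
  8*(-1)^1 = -8
  constant: -8
Sum: -4 + 4 - 7 + 0 - 8 - 8 = -23


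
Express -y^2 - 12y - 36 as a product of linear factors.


Roots satisfy r1 + r2 = -b/a = -12 and r1*r2 = c/a = 36.
So r1 = -6, r2 = -6.
-y^2 - 12y - 36 = -(y - r1)(y - r2) = -(y + 6)(y + 6)


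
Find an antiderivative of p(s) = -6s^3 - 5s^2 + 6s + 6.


Reverse power rule on each term:
  ∫ -6s^3 ds = -(3/2)s^4
  ∫ -5s^2 ds = -(5/3)s^3
  ∫ 6s ds = 3s^2
  ∫ 6 ds = 6s
F(s) = -(3/2)s^4 - (5/3)s^3 + 3s^2 + 6s + C


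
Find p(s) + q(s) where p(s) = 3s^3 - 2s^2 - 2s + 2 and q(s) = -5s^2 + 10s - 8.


Align terms by degree and add:
  3s^3 - 2s^2 - 2s + 2
  -5s^2 + 10s - 8
= 3s^3 - 7s^2 + 8s - 6
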